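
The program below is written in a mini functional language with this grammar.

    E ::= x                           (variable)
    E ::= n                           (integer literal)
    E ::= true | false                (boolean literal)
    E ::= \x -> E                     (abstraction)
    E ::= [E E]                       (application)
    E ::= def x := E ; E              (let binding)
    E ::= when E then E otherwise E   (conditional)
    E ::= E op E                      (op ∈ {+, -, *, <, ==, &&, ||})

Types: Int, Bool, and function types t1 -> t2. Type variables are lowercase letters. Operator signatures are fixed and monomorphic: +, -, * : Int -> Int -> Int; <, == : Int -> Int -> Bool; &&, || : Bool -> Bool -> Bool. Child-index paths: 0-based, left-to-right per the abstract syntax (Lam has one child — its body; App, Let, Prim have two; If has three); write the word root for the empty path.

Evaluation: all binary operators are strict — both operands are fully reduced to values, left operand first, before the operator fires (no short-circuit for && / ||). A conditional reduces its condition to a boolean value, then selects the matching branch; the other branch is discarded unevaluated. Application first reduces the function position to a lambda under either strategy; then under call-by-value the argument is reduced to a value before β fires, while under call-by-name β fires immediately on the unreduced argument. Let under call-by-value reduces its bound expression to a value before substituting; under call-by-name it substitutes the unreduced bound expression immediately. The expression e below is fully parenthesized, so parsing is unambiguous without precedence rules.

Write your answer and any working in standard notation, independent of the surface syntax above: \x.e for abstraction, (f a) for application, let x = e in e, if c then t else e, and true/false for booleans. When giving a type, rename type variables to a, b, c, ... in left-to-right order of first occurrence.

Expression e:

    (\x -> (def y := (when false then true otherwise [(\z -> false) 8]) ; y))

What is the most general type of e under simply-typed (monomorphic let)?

Derivation:
  unify Bool ~ Bool
\z._ : b -> Bool
  unify b -> Bool ~ Int -> c
  unify b ~ Int
  unify Bool ~ c
_ _ : Bool
  unify Bool ~ Bool
let y : Bool
y : Bool
\x._ : a -> Bool

Answer: a -> Bool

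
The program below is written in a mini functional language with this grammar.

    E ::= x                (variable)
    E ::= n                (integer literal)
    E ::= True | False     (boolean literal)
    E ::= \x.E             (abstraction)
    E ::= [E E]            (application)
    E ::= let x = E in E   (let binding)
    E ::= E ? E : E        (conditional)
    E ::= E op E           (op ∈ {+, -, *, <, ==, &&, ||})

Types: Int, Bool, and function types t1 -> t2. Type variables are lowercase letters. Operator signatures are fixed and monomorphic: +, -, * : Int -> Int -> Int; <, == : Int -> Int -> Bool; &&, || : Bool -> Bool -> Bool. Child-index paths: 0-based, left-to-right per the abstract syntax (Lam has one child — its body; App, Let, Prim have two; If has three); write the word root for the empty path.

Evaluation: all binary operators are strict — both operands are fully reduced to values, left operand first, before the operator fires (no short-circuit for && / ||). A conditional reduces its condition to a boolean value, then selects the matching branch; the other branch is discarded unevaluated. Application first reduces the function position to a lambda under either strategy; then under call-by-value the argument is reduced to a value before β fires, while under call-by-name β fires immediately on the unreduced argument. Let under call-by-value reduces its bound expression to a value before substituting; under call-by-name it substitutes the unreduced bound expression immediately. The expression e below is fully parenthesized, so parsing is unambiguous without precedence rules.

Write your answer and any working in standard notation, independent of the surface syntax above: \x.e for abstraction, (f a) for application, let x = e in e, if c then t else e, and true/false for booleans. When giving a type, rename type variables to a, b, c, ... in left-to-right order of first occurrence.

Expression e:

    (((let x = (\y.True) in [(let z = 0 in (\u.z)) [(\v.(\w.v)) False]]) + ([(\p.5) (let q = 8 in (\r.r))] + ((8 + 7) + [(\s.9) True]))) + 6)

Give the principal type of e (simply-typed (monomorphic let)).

Derivation:
\y._ : a -> Bool
let x : a -> Bool
let z : Int
z : Int
\u._ : b -> Int
v : c
\w._ : d -> c
\v._ : c -> d -> c
  unify c -> d -> c ~ Bool -> e
  unify c ~ Bool
  unify d -> Bool ~ e
_ _ : d -> Bool
  unify b -> Int ~ (d -> Bool) -> f
  unify b ~ d -> Bool
  unify Int ~ f
_ _ : Int
  unify Int ~ Int
\p._ : g -> Int
let q : Int
r : h
\r._ : h -> h
  unify g -> Int ~ (h -> h) -> i
  unify g ~ h -> h
  unify Int ~ i
_ _ : Int
  unify Int ~ Int
  unify Int ~ Int
  unify Int ~ Int
  unify Int ~ Int
\s._ : j -> Int
  unify j -> Int ~ Bool -> k
  unify j ~ Bool
  unify Int ~ k
_ _ : Int
  unify Int ~ Int
  unify Int ~ Int
  unify Int ~ Int
  unify Int ~ Int
  unify Int ~ Int

Answer: Int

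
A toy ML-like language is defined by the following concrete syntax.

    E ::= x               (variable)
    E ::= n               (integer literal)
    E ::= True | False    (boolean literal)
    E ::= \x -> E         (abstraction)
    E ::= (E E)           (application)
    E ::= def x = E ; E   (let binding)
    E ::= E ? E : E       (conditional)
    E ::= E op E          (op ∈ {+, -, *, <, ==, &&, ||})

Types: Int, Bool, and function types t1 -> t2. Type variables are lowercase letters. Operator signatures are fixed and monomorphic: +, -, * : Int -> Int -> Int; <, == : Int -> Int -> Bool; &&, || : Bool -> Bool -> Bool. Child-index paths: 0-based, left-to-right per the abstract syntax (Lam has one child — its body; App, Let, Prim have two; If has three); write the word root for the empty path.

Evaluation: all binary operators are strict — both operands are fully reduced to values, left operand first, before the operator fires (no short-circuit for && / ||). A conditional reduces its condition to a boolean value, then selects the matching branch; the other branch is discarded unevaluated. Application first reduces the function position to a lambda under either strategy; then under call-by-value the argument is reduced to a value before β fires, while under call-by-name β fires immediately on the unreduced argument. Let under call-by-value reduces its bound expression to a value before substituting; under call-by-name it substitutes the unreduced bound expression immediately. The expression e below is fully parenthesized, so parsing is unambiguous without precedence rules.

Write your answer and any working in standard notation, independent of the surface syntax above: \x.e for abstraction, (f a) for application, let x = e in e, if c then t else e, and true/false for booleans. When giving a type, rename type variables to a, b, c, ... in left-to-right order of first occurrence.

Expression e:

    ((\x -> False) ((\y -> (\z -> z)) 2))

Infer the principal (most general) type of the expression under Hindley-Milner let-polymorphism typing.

Answer: Bool

Derivation:
\x._ : a -> Bool
z : c
\z._ : c -> c
\y._ : b -> c -> c
  unify b -> c -> c ~ Int -> d
  unify b ~ Int
  unify c -> c ~ d
_ _ : c -> c
  unify a -> Bool ~ (c -> c) -> e
  unify a ~ c -> c
  unify Bool ~ e
_ _ : Bool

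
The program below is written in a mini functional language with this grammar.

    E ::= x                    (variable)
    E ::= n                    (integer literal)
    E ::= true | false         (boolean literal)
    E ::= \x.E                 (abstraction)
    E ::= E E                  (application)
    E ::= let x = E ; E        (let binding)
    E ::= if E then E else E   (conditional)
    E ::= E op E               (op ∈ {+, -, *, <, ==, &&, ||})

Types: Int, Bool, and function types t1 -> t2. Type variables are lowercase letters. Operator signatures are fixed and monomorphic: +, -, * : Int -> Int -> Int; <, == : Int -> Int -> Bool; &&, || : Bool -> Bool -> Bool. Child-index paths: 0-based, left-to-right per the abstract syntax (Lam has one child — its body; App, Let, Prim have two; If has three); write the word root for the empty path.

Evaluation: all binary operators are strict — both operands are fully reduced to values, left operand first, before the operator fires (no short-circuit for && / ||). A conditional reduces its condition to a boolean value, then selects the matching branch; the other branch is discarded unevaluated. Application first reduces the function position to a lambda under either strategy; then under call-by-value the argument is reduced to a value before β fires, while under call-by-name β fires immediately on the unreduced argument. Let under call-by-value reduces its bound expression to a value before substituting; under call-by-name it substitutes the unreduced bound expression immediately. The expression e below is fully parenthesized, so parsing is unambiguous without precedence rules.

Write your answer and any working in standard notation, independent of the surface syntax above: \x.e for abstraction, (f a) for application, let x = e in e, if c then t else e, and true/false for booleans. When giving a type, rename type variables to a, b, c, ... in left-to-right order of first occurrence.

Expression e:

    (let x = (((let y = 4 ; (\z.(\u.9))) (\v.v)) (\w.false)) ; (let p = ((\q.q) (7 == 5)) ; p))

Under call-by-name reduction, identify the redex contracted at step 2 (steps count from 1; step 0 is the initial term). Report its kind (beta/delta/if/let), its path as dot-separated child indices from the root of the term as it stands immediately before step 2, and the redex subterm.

Working:
step 0: (let x = (((let y = 4 in (\z.(\u.9))) (\v.v)) (\w.false)) in (let p = ((\q.q) (7 == 5)) in p))
step 1: [let@root] (let p = ((\q.q) (7 == 5)) in p)
step 2: [let@root] ((\q.q) (7 == 5))

Answer: let at root : (let p = ((\q.q) (7 == 5)) in p)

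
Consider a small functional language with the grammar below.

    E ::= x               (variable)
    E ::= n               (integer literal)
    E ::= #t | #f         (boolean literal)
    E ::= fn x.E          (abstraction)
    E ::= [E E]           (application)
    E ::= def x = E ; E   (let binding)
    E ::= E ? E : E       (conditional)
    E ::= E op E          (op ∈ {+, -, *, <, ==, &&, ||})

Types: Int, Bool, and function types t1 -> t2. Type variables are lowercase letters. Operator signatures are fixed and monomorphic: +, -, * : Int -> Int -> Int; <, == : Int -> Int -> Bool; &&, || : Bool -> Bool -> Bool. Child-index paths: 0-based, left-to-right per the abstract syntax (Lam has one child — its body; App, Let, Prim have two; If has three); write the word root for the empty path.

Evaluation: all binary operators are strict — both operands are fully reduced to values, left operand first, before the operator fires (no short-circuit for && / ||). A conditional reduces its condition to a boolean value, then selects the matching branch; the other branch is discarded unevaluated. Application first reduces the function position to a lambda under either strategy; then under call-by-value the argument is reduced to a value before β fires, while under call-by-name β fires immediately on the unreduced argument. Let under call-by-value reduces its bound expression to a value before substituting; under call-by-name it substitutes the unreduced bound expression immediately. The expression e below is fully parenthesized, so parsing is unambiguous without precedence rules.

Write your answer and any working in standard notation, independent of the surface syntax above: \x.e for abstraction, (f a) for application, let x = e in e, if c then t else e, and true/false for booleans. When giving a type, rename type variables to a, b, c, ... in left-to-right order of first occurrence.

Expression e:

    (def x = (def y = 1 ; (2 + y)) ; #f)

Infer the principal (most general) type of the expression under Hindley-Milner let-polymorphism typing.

Working:
let y : Int
  unify Int ~ Int
y : Int
  unify Int ~ Int
let x : Int

Answer: Bool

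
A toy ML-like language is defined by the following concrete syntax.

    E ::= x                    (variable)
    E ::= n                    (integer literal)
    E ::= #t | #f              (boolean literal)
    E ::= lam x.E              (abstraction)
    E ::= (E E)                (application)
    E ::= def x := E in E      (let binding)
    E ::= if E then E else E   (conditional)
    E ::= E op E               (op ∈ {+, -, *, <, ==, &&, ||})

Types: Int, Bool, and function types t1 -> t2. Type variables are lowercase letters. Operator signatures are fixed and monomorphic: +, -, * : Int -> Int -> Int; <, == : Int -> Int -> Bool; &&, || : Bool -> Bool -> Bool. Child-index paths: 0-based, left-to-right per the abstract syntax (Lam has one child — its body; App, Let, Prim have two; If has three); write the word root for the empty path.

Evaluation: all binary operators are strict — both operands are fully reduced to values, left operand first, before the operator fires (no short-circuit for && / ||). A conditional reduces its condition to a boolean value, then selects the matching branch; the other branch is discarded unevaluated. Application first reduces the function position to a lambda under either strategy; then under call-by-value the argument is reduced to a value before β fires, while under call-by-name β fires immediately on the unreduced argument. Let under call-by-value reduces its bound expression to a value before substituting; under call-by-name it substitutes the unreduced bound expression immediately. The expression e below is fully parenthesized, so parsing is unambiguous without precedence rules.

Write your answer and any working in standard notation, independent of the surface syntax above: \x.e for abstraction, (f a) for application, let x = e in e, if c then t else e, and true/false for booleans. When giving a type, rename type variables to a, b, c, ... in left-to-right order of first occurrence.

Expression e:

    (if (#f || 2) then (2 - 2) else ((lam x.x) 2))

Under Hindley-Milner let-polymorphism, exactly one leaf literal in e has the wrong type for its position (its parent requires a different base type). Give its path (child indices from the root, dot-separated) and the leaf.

Trace:
  unify Bool ~ Bool
  unify Int ~ Bool
  FAIL: mismatch Int ~ Bool

Answer: 0.1 : 2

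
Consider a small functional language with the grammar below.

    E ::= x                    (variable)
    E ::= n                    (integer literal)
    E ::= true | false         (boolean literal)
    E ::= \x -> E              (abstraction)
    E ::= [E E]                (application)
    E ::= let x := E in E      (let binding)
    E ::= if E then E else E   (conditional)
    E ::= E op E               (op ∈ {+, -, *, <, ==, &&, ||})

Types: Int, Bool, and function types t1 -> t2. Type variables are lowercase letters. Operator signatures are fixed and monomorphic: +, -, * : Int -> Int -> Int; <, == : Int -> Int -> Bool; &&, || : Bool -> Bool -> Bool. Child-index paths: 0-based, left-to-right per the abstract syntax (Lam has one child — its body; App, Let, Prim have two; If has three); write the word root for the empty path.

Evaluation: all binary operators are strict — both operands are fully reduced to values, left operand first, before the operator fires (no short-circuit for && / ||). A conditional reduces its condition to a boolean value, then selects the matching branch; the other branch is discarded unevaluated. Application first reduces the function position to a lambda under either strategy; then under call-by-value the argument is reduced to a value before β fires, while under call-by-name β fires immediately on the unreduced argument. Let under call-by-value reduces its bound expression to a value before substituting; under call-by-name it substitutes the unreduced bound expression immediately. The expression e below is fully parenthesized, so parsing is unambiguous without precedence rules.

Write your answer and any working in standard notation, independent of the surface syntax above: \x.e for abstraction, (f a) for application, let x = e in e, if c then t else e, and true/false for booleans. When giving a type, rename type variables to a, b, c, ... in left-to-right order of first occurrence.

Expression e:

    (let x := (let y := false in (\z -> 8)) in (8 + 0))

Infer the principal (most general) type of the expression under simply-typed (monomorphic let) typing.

Answer: Int

Working:
let y : Bool
\z._ : a -> Int
let x : a -> Int
  unify Int ~ Int
  unify Int ~ Int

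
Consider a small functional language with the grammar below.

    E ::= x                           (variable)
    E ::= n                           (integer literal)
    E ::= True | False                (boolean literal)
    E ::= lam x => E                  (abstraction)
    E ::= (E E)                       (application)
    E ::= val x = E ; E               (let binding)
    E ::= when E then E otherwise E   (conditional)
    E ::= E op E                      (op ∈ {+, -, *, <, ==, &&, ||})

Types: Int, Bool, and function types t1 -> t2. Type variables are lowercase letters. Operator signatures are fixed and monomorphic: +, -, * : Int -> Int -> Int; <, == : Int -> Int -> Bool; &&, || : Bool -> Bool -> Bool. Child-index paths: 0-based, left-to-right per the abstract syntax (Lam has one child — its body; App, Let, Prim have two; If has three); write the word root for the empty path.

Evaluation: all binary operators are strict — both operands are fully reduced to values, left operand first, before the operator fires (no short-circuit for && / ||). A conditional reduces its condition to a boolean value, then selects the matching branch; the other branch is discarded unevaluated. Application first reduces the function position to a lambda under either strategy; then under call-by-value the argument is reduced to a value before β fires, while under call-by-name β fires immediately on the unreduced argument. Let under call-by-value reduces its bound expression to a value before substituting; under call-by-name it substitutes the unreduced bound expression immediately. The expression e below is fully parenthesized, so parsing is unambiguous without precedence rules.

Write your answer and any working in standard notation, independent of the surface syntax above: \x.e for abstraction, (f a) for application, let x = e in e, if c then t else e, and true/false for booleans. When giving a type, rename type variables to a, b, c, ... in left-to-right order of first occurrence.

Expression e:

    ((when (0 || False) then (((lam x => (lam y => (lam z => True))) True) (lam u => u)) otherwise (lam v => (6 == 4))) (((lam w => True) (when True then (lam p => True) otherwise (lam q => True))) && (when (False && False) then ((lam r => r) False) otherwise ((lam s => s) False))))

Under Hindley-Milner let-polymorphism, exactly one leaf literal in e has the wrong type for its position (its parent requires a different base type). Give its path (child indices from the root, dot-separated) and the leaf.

Answer: 0.0.0 : 0

Trace:
  unify Int ~ Bool
  FAIL: mismatch Int ~ Bool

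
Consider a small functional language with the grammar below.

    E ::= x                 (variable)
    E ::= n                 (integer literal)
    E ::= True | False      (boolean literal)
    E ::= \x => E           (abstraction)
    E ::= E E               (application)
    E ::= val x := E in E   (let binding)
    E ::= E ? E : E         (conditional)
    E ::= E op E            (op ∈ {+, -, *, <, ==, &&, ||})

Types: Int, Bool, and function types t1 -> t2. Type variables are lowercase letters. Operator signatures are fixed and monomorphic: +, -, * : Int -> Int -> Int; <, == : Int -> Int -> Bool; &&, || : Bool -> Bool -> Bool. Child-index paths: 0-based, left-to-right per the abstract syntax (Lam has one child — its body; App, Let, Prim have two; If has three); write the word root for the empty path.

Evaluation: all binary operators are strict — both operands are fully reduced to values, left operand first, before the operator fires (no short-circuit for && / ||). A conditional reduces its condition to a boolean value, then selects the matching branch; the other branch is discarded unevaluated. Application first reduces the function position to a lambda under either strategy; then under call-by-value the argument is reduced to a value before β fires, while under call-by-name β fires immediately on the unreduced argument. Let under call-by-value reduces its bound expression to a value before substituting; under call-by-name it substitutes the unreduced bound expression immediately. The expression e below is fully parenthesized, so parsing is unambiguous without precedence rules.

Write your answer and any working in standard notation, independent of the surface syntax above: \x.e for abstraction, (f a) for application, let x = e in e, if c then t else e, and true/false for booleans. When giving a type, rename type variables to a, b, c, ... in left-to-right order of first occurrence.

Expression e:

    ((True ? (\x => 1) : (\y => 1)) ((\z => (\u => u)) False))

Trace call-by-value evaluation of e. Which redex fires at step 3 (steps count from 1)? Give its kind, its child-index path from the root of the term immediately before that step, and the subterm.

Trace:
step 0: ((if true then (\x.1) else (\y.1)) ((\z.(\u.u)) false))
step 1: [if@0] ((\x.1) ((\z.(\u.u)) false))
step 2: [beta@1] ((\x.1) (\u.u))
step 3: [beta@root] 1

Answer: beta at root : ((\x.1) (\u.u))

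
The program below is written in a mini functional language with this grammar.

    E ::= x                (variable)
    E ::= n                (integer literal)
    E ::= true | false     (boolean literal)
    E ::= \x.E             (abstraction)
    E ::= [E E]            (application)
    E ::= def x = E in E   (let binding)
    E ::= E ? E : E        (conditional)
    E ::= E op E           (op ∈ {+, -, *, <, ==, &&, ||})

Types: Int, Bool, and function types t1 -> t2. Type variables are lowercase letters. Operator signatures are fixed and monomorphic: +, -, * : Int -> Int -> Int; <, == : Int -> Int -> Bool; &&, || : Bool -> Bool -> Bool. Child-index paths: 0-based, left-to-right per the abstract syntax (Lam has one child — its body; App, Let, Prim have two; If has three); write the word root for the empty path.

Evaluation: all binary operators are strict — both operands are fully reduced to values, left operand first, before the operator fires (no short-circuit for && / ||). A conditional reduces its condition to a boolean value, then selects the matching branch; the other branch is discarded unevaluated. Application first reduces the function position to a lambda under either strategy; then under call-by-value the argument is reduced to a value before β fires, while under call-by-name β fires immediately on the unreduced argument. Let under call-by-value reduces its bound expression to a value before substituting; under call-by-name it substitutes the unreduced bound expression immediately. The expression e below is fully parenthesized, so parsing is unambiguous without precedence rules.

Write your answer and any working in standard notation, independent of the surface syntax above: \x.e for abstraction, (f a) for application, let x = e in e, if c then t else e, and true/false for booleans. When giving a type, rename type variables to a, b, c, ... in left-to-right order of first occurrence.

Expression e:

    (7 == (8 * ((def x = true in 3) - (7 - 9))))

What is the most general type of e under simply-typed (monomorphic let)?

Answer: Bool

Trace:
  unify Int ~ Int
  unify Int ~ Int
let x : Bool
  unify Int ~ Int
  unify Int ~ Int
  unify Int ~ Int
  unify Int ~ Int
  unify Int ~ Int
  unify Int ~ Int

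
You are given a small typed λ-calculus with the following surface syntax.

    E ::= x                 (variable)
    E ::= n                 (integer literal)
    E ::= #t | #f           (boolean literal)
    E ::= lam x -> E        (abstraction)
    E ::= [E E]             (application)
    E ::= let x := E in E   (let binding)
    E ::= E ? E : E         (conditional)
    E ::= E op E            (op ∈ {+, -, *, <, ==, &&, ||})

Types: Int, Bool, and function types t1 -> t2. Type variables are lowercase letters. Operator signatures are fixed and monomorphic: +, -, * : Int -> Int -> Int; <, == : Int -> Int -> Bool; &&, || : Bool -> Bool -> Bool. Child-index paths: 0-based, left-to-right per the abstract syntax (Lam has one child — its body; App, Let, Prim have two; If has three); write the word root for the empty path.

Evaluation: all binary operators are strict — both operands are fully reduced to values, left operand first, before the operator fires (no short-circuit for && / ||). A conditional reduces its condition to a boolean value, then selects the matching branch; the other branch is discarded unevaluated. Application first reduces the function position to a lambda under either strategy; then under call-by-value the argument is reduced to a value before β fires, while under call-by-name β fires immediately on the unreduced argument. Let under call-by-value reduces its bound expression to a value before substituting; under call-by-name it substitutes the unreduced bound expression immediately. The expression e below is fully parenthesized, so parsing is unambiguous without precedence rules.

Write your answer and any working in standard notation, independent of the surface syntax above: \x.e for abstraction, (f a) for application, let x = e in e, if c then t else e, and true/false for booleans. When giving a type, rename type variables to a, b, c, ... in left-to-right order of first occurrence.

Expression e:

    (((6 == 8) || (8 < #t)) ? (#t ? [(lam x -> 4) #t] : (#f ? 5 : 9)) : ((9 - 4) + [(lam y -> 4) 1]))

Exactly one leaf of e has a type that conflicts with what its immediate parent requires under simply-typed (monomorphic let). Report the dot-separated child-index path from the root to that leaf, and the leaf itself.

Answer: 0.1.1 : true

Derivation:
  unify Int ~ Int
  unify Int ~ Int
  unify Bool ~ Bool
  unify Int ~ Int
  unify Bool ~ Int
  FAIL: mismatch Bool ~ Int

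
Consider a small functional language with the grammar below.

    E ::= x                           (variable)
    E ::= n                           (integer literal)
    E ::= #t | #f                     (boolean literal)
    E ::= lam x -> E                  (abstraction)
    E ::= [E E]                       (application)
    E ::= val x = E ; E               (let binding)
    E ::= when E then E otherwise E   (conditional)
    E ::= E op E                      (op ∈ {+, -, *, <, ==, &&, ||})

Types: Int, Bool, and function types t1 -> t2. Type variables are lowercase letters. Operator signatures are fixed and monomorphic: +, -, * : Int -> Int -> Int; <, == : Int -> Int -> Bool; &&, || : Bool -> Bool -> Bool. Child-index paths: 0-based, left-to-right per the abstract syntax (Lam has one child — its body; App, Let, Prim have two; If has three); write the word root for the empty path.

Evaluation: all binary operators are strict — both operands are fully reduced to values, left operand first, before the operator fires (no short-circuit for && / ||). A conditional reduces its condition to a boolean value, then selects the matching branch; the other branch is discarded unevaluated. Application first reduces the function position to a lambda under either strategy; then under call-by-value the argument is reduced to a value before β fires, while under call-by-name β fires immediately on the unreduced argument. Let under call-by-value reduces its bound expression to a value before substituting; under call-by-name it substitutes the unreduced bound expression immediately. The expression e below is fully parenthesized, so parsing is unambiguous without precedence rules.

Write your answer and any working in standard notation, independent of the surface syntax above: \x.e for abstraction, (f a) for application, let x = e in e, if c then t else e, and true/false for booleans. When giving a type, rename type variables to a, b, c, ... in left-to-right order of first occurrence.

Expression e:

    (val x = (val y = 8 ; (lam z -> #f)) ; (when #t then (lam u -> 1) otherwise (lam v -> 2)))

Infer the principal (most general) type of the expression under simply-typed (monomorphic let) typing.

Trace:
let y : Int
\z._ : a -> Bool
let x : a -> Bool
  unify Bool ~ Bool
\u._ : b -> Int
\v._ : c -> Int
  unify b -> Int ~ c -> Int
  unify b ~ c
  unify Int ~ Int

Answer: a -> Int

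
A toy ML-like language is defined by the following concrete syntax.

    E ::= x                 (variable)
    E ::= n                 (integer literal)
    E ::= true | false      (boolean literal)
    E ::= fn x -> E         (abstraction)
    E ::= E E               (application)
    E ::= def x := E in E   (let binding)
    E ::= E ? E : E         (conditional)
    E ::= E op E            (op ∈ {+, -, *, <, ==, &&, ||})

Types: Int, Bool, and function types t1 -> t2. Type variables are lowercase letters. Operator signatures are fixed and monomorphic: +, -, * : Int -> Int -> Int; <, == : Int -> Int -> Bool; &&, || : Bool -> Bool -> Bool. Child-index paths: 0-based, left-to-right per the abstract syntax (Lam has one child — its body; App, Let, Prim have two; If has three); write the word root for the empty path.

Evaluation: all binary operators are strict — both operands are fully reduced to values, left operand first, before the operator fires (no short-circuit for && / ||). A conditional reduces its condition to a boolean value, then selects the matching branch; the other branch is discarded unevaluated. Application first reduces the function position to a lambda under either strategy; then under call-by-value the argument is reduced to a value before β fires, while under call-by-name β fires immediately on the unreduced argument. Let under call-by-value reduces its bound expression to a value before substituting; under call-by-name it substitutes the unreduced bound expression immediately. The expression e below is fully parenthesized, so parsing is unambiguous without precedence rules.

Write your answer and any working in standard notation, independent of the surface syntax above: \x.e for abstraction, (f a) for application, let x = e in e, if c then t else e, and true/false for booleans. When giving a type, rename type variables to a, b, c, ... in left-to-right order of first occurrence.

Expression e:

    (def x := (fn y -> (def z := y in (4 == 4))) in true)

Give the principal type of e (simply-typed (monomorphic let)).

Derivation:
y : a
let z : a
  unify Int ~ Int
  unify Int ~ Int
\y._ : a -> Bool
let x : a -> Bool

Answer: Bool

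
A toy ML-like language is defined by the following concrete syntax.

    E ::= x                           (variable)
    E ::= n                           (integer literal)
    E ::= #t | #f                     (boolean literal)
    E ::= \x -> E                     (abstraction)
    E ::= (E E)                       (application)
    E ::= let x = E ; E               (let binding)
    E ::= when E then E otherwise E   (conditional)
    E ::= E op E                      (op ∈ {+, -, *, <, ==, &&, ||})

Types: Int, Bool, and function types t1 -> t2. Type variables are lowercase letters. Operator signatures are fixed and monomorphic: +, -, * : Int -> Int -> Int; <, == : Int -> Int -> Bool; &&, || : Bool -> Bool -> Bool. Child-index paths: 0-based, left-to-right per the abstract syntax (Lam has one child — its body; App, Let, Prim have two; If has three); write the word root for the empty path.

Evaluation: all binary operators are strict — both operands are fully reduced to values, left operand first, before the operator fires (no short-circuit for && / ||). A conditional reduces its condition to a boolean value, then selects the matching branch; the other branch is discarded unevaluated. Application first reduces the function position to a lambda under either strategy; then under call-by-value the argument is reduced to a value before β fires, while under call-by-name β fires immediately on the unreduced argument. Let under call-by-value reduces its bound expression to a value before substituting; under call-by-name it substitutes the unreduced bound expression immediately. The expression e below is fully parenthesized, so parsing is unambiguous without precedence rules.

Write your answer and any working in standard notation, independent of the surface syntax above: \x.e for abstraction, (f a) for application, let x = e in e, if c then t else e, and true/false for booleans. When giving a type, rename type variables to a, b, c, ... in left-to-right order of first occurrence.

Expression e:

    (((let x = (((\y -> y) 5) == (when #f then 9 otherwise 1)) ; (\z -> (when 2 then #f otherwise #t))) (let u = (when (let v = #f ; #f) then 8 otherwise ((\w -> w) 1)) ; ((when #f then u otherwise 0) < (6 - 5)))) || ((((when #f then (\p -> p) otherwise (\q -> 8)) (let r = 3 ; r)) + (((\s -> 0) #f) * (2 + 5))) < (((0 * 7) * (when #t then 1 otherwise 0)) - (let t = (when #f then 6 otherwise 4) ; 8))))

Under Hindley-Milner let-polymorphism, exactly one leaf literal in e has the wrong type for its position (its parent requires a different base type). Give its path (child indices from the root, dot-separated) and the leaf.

Answer: 0.0.1.0.0 : 2

Trace:
y : a
\y._ : a -> a
  unify a -> a ~ Int -> b
  unify a ~ Int
  unify Int ~ b
_ _ : Int
  unify Int ~ Int
  unify Bool ~ Bool
  unify Int ~ Int
  unify Int ~ Int
let x : Bool
  unify Int ~ Bool
  FAIL: mismatch Int ~ Bool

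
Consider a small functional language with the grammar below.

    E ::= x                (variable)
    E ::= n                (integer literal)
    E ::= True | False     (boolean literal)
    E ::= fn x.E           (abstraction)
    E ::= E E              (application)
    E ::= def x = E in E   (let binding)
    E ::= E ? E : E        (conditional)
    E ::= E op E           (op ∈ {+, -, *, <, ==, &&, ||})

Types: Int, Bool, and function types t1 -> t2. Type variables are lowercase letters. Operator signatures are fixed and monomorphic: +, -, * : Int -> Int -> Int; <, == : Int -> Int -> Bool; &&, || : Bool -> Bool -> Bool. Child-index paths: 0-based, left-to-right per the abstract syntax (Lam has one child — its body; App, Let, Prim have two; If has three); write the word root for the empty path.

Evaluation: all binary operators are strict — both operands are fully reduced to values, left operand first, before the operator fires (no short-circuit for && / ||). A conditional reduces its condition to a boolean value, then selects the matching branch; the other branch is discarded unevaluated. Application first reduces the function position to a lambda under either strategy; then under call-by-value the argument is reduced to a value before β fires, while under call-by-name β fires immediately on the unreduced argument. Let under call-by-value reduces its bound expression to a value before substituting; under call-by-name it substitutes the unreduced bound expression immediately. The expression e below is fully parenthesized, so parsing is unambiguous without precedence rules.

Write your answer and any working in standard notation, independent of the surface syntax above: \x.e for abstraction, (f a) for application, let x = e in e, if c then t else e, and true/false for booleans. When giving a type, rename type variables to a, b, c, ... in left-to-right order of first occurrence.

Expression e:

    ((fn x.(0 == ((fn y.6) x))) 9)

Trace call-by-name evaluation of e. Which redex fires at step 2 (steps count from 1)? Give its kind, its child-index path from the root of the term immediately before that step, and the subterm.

Answer: beta at 1 : ((\y.6) 9)

Derivation:
step 0: ((\x.(0 == ((\y.6) x))) 9)
step 1: [beta@root] (0 == ((\y.6) 9))
step 2: [beta@1] (0 == 6)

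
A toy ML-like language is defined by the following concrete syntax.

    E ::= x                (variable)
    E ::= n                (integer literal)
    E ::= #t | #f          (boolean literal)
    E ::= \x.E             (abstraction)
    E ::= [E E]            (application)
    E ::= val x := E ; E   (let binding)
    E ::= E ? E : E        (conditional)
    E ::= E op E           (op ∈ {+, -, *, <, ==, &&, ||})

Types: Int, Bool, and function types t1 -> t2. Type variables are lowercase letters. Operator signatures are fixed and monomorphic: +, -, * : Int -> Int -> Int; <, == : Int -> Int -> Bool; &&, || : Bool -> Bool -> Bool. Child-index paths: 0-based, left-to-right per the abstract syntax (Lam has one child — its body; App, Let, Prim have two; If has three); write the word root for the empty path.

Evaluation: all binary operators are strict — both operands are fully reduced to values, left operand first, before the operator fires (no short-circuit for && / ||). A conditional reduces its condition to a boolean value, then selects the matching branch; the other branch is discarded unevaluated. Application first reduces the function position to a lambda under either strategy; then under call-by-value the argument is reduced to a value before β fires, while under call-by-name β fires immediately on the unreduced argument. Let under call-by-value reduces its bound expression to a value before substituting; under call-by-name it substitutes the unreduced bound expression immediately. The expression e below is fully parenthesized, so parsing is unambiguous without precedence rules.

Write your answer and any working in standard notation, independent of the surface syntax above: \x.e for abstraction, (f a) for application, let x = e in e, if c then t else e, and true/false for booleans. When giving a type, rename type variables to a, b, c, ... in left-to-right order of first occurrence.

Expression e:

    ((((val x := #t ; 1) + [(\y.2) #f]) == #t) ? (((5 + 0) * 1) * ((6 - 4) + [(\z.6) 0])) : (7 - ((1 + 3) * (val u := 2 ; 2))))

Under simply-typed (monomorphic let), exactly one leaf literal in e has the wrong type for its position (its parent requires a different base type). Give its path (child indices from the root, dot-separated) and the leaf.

Working:
let x : Bool
  unify Int ~ Int
\y._ : a -> Int
  unify a -> Int ~ Bool -> b
  unify a ~ Bool
  unify Int ~ b
_ _ : Int
  unify Int ~ Int
  unify Int ~ Int
  unify Bool ~ Int
  FAIL: mismatch Bool ~ Int

Answer: 0.1 : true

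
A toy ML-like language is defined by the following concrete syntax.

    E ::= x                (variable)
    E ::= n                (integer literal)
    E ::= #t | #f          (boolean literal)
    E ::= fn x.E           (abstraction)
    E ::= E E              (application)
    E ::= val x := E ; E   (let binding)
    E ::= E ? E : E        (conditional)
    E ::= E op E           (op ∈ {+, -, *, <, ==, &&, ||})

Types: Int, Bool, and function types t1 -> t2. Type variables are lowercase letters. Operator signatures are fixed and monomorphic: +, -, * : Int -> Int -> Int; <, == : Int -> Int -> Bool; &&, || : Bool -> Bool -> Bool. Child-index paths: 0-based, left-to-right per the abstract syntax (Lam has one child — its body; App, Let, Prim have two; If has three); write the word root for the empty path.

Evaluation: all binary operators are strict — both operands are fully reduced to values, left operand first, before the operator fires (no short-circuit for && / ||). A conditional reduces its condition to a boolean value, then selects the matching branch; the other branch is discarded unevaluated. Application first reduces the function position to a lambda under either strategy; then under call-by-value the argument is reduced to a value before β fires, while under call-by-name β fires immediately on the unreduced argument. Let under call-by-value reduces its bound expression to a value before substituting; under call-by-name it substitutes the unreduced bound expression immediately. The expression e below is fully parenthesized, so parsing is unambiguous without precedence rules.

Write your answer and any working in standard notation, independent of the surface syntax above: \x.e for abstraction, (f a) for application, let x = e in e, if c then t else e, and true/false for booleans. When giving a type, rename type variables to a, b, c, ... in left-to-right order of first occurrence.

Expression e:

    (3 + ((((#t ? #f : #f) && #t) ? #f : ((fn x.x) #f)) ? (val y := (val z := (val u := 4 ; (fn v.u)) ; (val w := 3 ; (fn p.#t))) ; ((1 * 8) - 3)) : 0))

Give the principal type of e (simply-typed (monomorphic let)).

Answer: Int

Derivation:
  unify Int ~ Int
  unify Bool ~ Bool
  unify Bool ~ Bool
  unify Bool ~ Bool
  unify Bool ~ Bool
  unify Bool ~ Bool
x : a
\x._ : a -> a
  unify a -> a ~ Bool -> b
  unify a ~ Bool
  unify Bool ~ b
_ _ : Bool
  unify Bool ~ Bool
  unify Bool ~ Bool
let u : Int
u : Int
\v._ : c -> Int
let z : c -> Int
let w : Int
\p._ : d -> Bool
let y : d -> Bool
  unify Int ~ Int
  unify Int ~ Int
  unify Int ~ Int
  unify Int ~ Int
  unify Int ~ Int
  unify Int ~ Int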